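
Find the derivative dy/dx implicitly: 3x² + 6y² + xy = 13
Apply d/dx to both sides, remembering that y depends on x. Each occurrence of y therefore brings in a y' = dy/dx via the chain rule.

With F(x, y) equal to the left-hand side minus the right, differentiate F term by term:
  d/dx[3x^2] = 6x
  d/dx[xy] = x·y' + y
  d/dx[6y^2] = 12y·y'
  d/dx[-13] = 0
Adding these up, d/dx[F] = 0 becomes
  (6x + y) + (x + 12y)·y' = 0,
so isolating y',
  dy/dx = -(6x + y)/(x + 12y) = (-6x - y)/(x + 12y)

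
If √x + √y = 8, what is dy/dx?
Differentiate the relation implicitly: treat y = y(x) and apply the chain rule, so every y-derivative picks up a y' = dy/dx factor.

With everything moved to the left-hand side, differentiate term by term:
  d/dx[√(x)] = 1/(2√(x))
  d/dx[√(y)] = y'/(2√(y))
  d/dx[-8] = 0

Separating the contributions that come from x directly and those that come through y:
  without y':      1/(2√(x))
  multiplying y':  1/(2√(y))

so (1/(2√(x))) + (1/(2√(y)))·y' = 0, and therefore
  dy/dx = -(1/(2√(x)))/(1/(2√(y))) = -√(y)/√(x)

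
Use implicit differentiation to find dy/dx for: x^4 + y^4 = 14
Differentiate both sides with respect to x, treating y as y(x). By the chain rule, any term containing y contributes a factor of y' = dy/dx when we differentiate it.

Move every term to one side and write the relation as F(x, y) = 0. Term by term,
  d/dx[x^4] = 4x^3
  d/dx[y^4] = 4y^3·y'
  d/dx[-14] = 0

The pieces without y' make up ∂F/∂x and the coefficient of y' is ∂F/∂y:
  ∂F/∂x = 4x^3,
  ∂F/∂y = 4y^3.

Since d/dx[F] = ∂F/∂x + (∂F/∂y)·y' = 0, solve for y':
  (∂F/∂y)·y' = -∂F/∂x
  dy/dx = -(∂F/∂x)/(∂F/∂y) = -(4x^3)/(4y^3) = -x^3/y^3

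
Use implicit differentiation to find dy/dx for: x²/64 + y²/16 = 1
Take d/dx of both sides. Since y is implicitly a function of x, the chain rule attaches a y' = dy/dx factor whenever we differentiate through y.

Set F(x, y) = (left side) − (right side), so the curve is F = 0. Differentiating each term of F:
  d/dx[x^2/64] = x/32
  d/dx[y^2/16] = y·y'/8
  d/dx[-1] = 0

Collecting, the y'-free part is the partial derivative in x and the y' coefficient is the partial derivative in y:
  ∂F/∂x = x/32
  ∂F/∂y = y/8

so d/dx[F(x, y(x))] = ∂F/∂x + (∂F/∂y)·y' = 0. Rearranging,
  dy/dx = -(∂F/∂x)/(∂F/∂y) = -(x/32)/(y/8) = -x/(4y)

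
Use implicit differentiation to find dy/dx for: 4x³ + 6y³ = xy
Apply d/dx to both sides, remembering that y depends on x. Each occurrence of y therefore brings in a y' = dy/dx via the chain rule.

With F(x, y) equal to the left-hand side minus the right, differentiate F term by term:
  d/dx[4x^3] = 12x^2
  d/dx[-xy] = -x·y' - y
  d/dx[6y^3] = 18y^2·y'
Adding these up, d/dx[F] = 0 becomes
  (12x^2 - y) + (-x + 18y^2)·y' = 0,
so isolating y',
  dy/dx = -(12x^2 - y)/(-x + 18y^2) = (12x^2 - y)/(x - 18y^2)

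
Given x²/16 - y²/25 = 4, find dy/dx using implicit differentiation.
Differentiate the relation implicitly: treat y = y(x) and apply the chain rule, so every y-derivative picks up a y' = dy/dx factor.

With everything moved to the left-hand side, differentiate term by term:
  d/dx[x^2/16] = x/8
  d/dx[-y^2/25] = -2y·y'/25
  d/dx[-4] = 0

Separating the contributions that come from x directly and those that come through y:
  without y':      x/8
  multiplying y':  -2y/25

so (x/8) + (-2y/25)·y' = 0, and therefore
  dy/dx = -(x/8)/(-2y/25) = 25x/(16y)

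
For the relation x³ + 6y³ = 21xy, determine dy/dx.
Apply d/dx to both sides, remembering that y depends on x. Each occurrence of y therefore brings in a y' = dy/dx via the chain rule.

With F(x, y) equal to the left-hand side minus the right, differentiate F term by term:
  d/dx[x^3] = 3x^2
  d/dx[-21xy] = -21x·y' - 21y
  d/dx[6y^3] = 18y^2·y'
Adding these up, d/dx[F] = 0 becomes
  (3x^2 - 21y) + (-21x + 18y^2)·y' = 0,
so isolating y',
  dy/dx = -(3x^2 - 21y)/(-21x + 18y^2) = (x^2 - 7y)/(7x - 6y^2)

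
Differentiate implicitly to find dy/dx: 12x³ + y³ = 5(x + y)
Differentiate the relation implicitly: treat y = y(x) and apply the chain rule, so every y-derivative picks up a y' = dy/dx factor.

With everything moved to the left-hand side, differentiate term by term:
  d/dx[12x^3] = 36x^2
  d/dx[-5x] = -5
  d/dx[y^3] = 3y^2·y'
  d/dx[-5y] = -5·y'

Separating the contributions that come from x directly and those that come through y:
  without y':      36x^2 - 5
  multiplying y':  3y^2 - 5

so (36x^2 - 5) + (3y^2 - 5)·y' = 0, and therefore
  dy/dx = -(36x^2 - 5)/(3y^2 - 5) = (5 - 36x^2)/(3y^2 - 5)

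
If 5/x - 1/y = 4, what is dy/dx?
Apply d/dx to both sides, remembering that y depends on x. Each occurrence of y therefore brings in a y' = dy/dx via the chain rule.

With F(x, y) equal to the left-hand side minus the right, differentiate F term by term:
  d/dx[-1/y] = y'/y^2
  d/dx[5/x] = -5/x^2
  d/dx[-4] = 0
Adding these up, d/dx[F] = 0 becomes
  (-5/x^2) + (y^(-2))·y' = 0,
so isolating y',
  dy/dx = -(-5/x^2)/(y^(-2)) = 5y^2/x^2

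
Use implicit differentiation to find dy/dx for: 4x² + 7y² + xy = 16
Take d/dx of both sides. Since y is implicitly a function of x, the chain rule attaches a y' = dy/dx factor whenever we differentiate through y.

Set F(x, y) = (left side) − (right side), so the curve is F = 0. Differentiating each term of F:
  d/dx[4x^2] = 8x
  d/dx[xy] = x·y' + y
  d/dx[7y^2] = 14y·y'
  d/dx[-16] = 0

Collecting, the y'-free part is the partial derivative in x and the y' coefficient is the partial derivative in y:
  ∂F/∂x = 8x + y
  ∂F/∂y = x + 14y

so d/dx[F(x, y(x))] = ∂F/∂x + (∂F/∂y)·y' = 0. Rearranging,
  dy/dx = -(∂F/∂x)/(∂F/∂y) = -(8x + y)/(x + 14y) = (-8x - y)/(x + 14y)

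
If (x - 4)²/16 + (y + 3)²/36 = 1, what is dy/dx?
Apply d/dx to both sides, remembering that y depends on x. Each occurrence of y therefore brings in a y' = dy/dx via the chain rule.

With F(x, y) equal to the left-hand side minus the right, differentiate F term by term:
  d/dx[(x - 4)^2/16] = x/8 - 1/2
  d/dx[(y + 3)^2/36] = y'(y + 3)/18
  d/dx[-1] = 0
Adding these up, d/dx[F] = 0 becomes
  (x/8 - 1/2) + (y/18 + 1/6)·y' = 0,
so isolating y',
  dy/dx = -(x/8 - 1/2)/(y/18 + 1/6)
        = -((x - 4)/8)/((y + 3)/18) = 9(4 - x)/(4(y + 3))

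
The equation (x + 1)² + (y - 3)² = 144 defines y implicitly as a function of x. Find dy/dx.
Differentiate the relation implicitly: treat y = y(x) and apply the chain rule, so every y-derivative picks up a y' = dy/dx factor.

With everything moved to the left-hand side, differentiate term by term:
  d/dx[(x + 1)^2] = 2x + 2
  d/dx[(y - 3)^2] = 2·y'(y - 3)
  d/dx[-144] = 0

Separating the contributions that come from x directly and those that come through y:
  without y':      2x + 2
  multiplying y':  2y - 6

so (2x + 2) + (2y - 6)·y' = 0, and therefore
  dy/dx = -(2x + 2)/(2y - 6) = (-x - 1)/(y - 3)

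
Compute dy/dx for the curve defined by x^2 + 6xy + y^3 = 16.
Differentiate both sides with respect to x, treating y as y(x). By the chain rule, any term containing y contributes a factor of y' = dy/dx when we differentiate it.

Move every term to one side and write the relation as F(x, y) = 0. Term by term,
  d/dx[x^2] = 2x
  d/dx[6xy] = 6x·y' + 6y
  d/dx[y^3] = 3y^2·y'
  d/dx[-16] = 0

The pieces without y' make up ∂F/∂x and the coefficient of y' is ∂F/∂y:
  ∂F/∂x = 2x + 6y,
  ∂F/∂y = 6x + 3y^2.

Since d/dx[F] = ∂F/∂x + (∂F/∂y)·y' = 0, solve for y':
  (∂F/∂y)·y' = -∂F/∂x
  dy/dx = -(∂F/∂x)/(∂F/∂y) = -(2x + 6y)/(6x + 3y^2) = 2(-x - 3y)/(3(2x + y^2))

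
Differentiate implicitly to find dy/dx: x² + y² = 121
Differentiate both sides with respect to x, treating y as y(x). By the chain rule, any term containing y contributes a factor of y' = dy/dx when we differentiate it.

Move every term to one side and write the relation as F(x, y) = 0. Term by term,
  d/dx[x^2] = 2x
  d/dx[y^2] = 2y·y'
  d/dx[-121] = 0

The pieces without y' make up ∂F/∂x and the coefficient of y' is ∂F/∂y:
  ∂F/∂x = 2x,
  ∂F/∂y = 2y.

Since d/dx[F] = ∂F/∂x + (∂F/∂y)·y' = 0, solve for y':
  (∂F/∂y)·y' = -∂F/∂x
  dy/dx = -(∂F/∂x)/(∂F/∂y) = -(2x)/(2y) = -x/y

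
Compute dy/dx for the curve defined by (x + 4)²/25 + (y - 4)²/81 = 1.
Differentiate the relation implicitly: treat y = y(x) and apply the chain rule, so every y-derivative picks up a y' = dy/dx factor.

With everything moved to the left-hand side, differentiate term by term:
  d/dx[(x + 4)^2/25] = 2x/25 + 8/25
  d/dx[(y - 4)^2/81] = 2·y'(y - 4)/81
  d/dx[-1] = 0

Separating the contributions that come from x directly and those that come through y:
  without y':      2x/25 + 8/25
  multiplying y':  2y/81 - 8/81

so (2x/25 + 8/25) + (2y/81 - 8/81)·y' = 0, and therefore
  dy/dx = -(2x/25 + 8/25)/(2y/81 - 8/81)
        = -(2(x + 4)/25)/(2(y - 4)/81) = 81(-x - 4)/(25(y - 4))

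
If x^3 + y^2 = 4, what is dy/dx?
Apply d/dx to both sides, remembering that y depends on x. Each occurrence of y therefore brings in a y' = dy/dx via the chain rule.

With F(x, y) equal to the left-hand side minus the right, differentiate F term by term:
  d/dx[x^3] = 3x^2
  d/dx[y^2] = 2y·y'
  d/dx[-4] = 0
Adding these up, d/dx[F] = 0 becomes
  (3x^2) + (2y)·y' = 0,
so isolating y',
  dy/dx = -(3x^2)/(2y) = -3x^2/(2y)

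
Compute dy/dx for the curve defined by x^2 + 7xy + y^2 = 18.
Take d/dx of both sides. Since y is implicitly a function of x, the chain rule attaches a y' = dy/dx factor whenever we differentiate through y.

Set F(x, y) = (left side) − (right side), so the curve is F = 0. Differentiating each term of F:
  d/dx[x^2] = 2x
  d/dx[7xy] = 7x·y' + 7y
  d/dx[y^2] = 2y·y'
  d/dx[-18] = 0

Collecting, the y'-free part is the partial derivative in x and the y' coefficient is the partial derivative in y:
  ∂F/∂x = 2x + 7y
  ∂F/∂y = 7x + 2y

so d/dx[F(x, y(x))] = ∂F/∂x + (∂F/∂y)·y' = 0. Rearranging,
  dy/dx = -(∂F/∂x)/(∂F/∂y) = -(2x + 7y)/(7x + 2y) = (-2x - 7y)/(7x + 2y)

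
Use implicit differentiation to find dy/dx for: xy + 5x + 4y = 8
Differentiate the relation implicitly: treat y = y(x) and apply the chain rule, so every y-derivative picks up a y' = dy/dx factor.

With everything moved to the left-hand side, differentiate term by term:
  d/dx[xy] = x·y' + y
  d/dx[5x] = 5
  d/dx[4y] = 4·y'
  d/dx[-8] = 0

Separating the contributions that come from x directly and those that come through y:
  without y':      y + 5
  multiplying y':  x + 4

so (y + 5) + (x + 4)·y' = 0, and therefore
  dy/dx = -(y + 5)/(x + 4) = (-y - 5)/(x + 4)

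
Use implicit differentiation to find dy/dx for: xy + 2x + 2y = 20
Take d/dx of both sides. Since y is implicitly a function of x, the chain rule attaches a y' = dy/dx factor whenever we differentiate through y.

Set F(x, y) = (left side) − (right side), so the curve is F = 0. Differentiating each term of F:
  d/dx[xy] = x·y' + y
  d/dx[2x] = 2
  d/dx[2y] = 2·y'
  d/dx[-20] = 0

Collecting, the y'-free part is the partial derivative in x and the y' coefficient is the partial derivative in y:
  ∂F/∂x = y + 2
  ∂F/∂y = x + 2

so d/dx[F(x, y(x))] = ∂F/∂x + (∂F/∂y)·y' = 0. Rearranging,
  dy/dx = -(∂F/∂x)/(∂F/∂y) = -(y + 2)/(x + 2) = (-y - 2)/(x + 2)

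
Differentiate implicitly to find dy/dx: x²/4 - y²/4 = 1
Take d/dx of both sides. Since y is implicitly a function of x, the chain rule attaches a y' = dy/dx factor whenever we differentiate through y.

Set F(x, y) = (left side) − (right side), so the curve is F = 0. Differentiating each term of F:
  d/dx[x^2/4] = x/2
  d/dx[-y^2/4] = -y·y'/2
  d/dx[-1] = 0

Collecting, the y'-free part is the partial derivative in x and the y' coefficient is the partial derivative in y:
  ∂F/∂x = x/2
  ∂F/∂y = -y/2

so d/dx[F(x, y(x))] = ∂F/∂x + (∂F/∂y)·y' = 0. Rearranging,
  dy/dx = -(∂F/∂x)/(∂F/∂y) = -(x/2)/(-y/2) = x/y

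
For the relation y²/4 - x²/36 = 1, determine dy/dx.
Differentiate both sides with respect to x, treating y as y(x). By the chain rule, any term containing y contributes a factor of y' = dy/dx when we differentiate it.

Move every term to one side and write the relation as F(x, y) = 0. Term by term,
  d/dx[-x^2/36] = -x/18
  d/dx[y^2/4] = y·y'/2
  d/dx[-1] = 0

The pieces without y' make up ∂F/∂x and the coefficient of y' is ∂F/∂y:
  ∂F/∂x = -x/18,
  ∂F/∂y = y/2.

Since d/dx[F] = ∂F/∂x + (∂F/∂y)·y' = 0, solve for y':
  (∂F/∂y)·y' = -∂F/∂x
  dy/dx = -(∂F/∂x)/(∂F/∂y) = -(-x/18)/(y/2) = x/(9y)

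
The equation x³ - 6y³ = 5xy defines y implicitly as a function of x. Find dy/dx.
Take d/dx of both sides. Since y is implicitly a function of x, the chain rule attaches a y' = dy/dx factor whenever we differentiate through y.

Set F(x, y) = (left side) − (right side), so the curve is F = 0. Differentiating each term of F:
  d/dx[x^3] = 3x^2
  d/dx[-5xy] = -5x·y' - 5y
  d/dx[-6y^3] = -18y^2·y'

Collecting, the y'-free part is the partial derivative in x and the y' coefficient is the partial derivative in y:
  ∂F/∂x = 3x^2 - 5y
  ∂F/∂y = -5x - 18y^2

so d/dx[F(x, y(x))] = ∂F/∂x + (∂F/∂y)·y' = 0. Rearranging,
  dy/dx = -(∂F/∂x)/(∂F/∂y) = -(3x^2 - 5y)/(-5x - 18y^2) = (3x^2 - 5y)/(5x + 18y^2)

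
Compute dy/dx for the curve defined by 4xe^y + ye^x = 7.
Differentiate both sides with respect to x, treating y as y(x). By the chain rule, any term containing y contributes a factor of y' = dy/dx when we differentiate it.

Move every term to one side and write the relation as F(x, y) = 0. Term by term,
  d/dx[4x·e^(y)] = 4x·y'·e^(y) + 4e^(y)
  d/dx[y·e^(x)] = y·e^(x) + y'·e^(x)
  d/dx[-7] = 0

The pieces without y' make up ∂F/∂x and the coefficient of y' is ∂F/∂y:
  ∂F/∂x = y·e^(x) + 4e^(y),
  ∂F/∂y = 4x·e^(y) + e^(x).

Since d/dx[F] = ∂F/∂x + (∂F/∂y)·y' = 0, solve for y':
  (∂F/∂y)·y' = -∂F/∂x
  dy/dx = -(∂F/∂x)/(∂F/∂y) = -(y·e^(x) + 4e^(y))/(4x·e^(y) + e^(x)) = (-y·e^(x) - 4e^(y))/(4x·e^(y) + e^(x))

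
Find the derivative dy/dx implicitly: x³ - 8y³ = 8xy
Apply d/dx to both sides, remembering that y depends on x. Each occurrence of y therefore brings in a y' = dy/dx via the chain rule.

With F(x, y) equal to the left-hand side minus the right, differentiate F term by term:
  d/dx[x^3] = 3x^2
  d/dx[-8xy] = -8x·y' - 8y
  d/dx[-8y^3] = -24y^2·y'
Adding these up, d/dx[F] = 0 becomes
  (3x^2 - 8y) + (-8x - 24y^2)·y' = 0,
so isolating y',
  dy/dx = -(3x^2 - 8y)/(-8x - 24y^2) = (3x^2/8 - y)/(x + 3y^2)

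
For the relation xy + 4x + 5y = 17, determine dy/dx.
Differentiate both sides with respect to x, treating y as y(x). By the chain rule, any term containing y contributes a factor of y' = dy/dx when we differentiate it.

Move every term to one side and write the relation as F(x, y) = 0. Term by term,
  d/dx[xy] = x·y' + y
  d/dx[4x] = 4
  d/dx[5y] = 5·y'
  d/dx[-17] = 0

The pieces without y' make up ∂F/∂x and the coefficient of y' is ∂F/∂y:
  ∂F/∂x = y + 4,
  ∂F/∂y = x + 5.

Since d/dx[F] = ∂F/∂x + (∂F/∂y)·y' = 0, solve for y':
  (∂F/∂y)·y' = -∂F/∂x
  dy/dx = -(∂F/∂x)/(∂F/∂y) = -(y + 4)/(x + 5) = (-y - 4)/(x + 5)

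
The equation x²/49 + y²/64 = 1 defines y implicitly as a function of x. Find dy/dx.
Apply d/dx to both sides, remembering that y depends on x. Each occurrence of y therefore brings in a y' = dy/dx via the chain rule.

With F(x, y) equal to the left-hand side minus the right, differentiate F term by term:
  d/dx[x^2/49] = 2x/49
  d/dx[y^2/64] = y·y'/32
  d/dx[-1] = 0
Adding these up, d/dx[F] = 0 becomes
  (2x/49) + (y/32)·y' = 0,
so isolating y',
  dy/dx = -(2x/49)/(y/32) = -64x/(49y)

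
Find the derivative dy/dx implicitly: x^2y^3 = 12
Differentiate the relation implicitly: treat y = y(x) and apply the chain rule, so every y-derivative picks up a y' = dy/dx factor.

With everything moved to the left-hand side, differentiate term by term:
  d/dx[x^2y^3] = 3x^2y^2·y' + 2xy^3
  d/dx[-12] = 0

Separating the contributions that come from x directly and those that come through y:
  without y':      2xy^3
  multiplying y':  3x^2y^2

so (2xy^3) + (3x^2y^2)·y' = 0, and therefore
  dy/dx = -(2xy^3)/(3x^2y^2) = -2y/(3x)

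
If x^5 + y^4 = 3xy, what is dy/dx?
Take d/dx of both sides. Since y is implicitly a function of x, the chain rule attaches a y' = dy/dx factor whenever we differentiate through y.

Set F(x, y) = (left side) − (right side), so the curve is F = 0. Differentiating each term of F:
  d/dx[x^5] = 5x^4
  d/dx[-3xy] = -3x·y' - 3y
  d/dx[y^4] = 4y^3·y'

Collecting, the y'-free part is the partial derivative in x and the y' coefficient is the partial derivative in y:
  ∂F/∂x = 5x^4 - 3y
  ∂F/∂y = -3x + 4y^3

so d/dx[F(x, y(x))] = ∂F/∂x + (∂F/∂y)·y' = 0. Rearranging,
  dy/dx = -(∂F/∂x)/(∂F/∂y) = -(5x^4 - 3y)/(-3x + 4y^3) = (5x^4 - 3y)/(3x - 4y^3)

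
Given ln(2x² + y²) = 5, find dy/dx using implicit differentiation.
Differentiate the relation implicitly: treat y = y(x) and apply the chain rule, so every y-derivative picks up a y' = dy/dx factor.

With everything moved to the left-hand side, differentiate term by term:
  d/dx[ln(2x^2 + y^2)] = (4x + 2y·y')/(2x^2 + y^2)
  d/dx[-5] = 0

Separating the contributions that come from x directly and those that come through y:
  without y':      4x/(2x^2 + y^2)
  multiplying y':  2y/(2x^2 + y^2)

so (4x/(2x^2 + y^2)) + (2y/(2x^2 + y^2))·y' = 0, and therefore
  dy/dx = -(4x/(2x^2 + y^2))/(2y/(2x^2 + y^2)) = -2x/y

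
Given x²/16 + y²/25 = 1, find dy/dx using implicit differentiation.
Differentiate the relation implicitly: treat y = y(x) and apply the chain rule, so every y-derivative picks up a y' = dy/dx factor.

With everything moved to the left-hand side, differentiate term by term:
  d/dx[x^2/16] = x/8
  d/dx[y^2/25] = 2y·y'/25
  d/dx[-1] = 0

Separating the contributions that come from x directly and those that come through y:
  without y':      x/8
  multiplying y':  2y/25

so (x/8) + (2y/25)·y' = 0, and therefore
  dy/dx = -(x/8)/(2y/25) = -25x/(16y)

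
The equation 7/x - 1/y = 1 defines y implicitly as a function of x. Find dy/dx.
Apply d/dx to both sides, remembering that y depends on x. Each occurrence of y therefore brings in a y' = dy/dx via the chain rule.

With F(x, y) equal to the left-hand side minus the right, differentiate F term by term:
  d/dx[-1/y] = y'/y^2
  d/dx[7/x] = -7/x^2
  d/dx[-1] = 0
Adding these up, d/dx[F] = 0 becomes
  (-7/x^2) + (y^(-2))·y' = 0,
so isolating y',
  dy/dx = -(-7/x^2)/(y^(-2)) = 7y^2/x^2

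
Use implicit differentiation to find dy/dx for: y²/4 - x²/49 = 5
Take d/dx of both sides. Since y is implicitly a function of x, the chain rule attaches a y' = dy/dx factor whenever we differentiate through y.

Set F(x, y) = (left side) − (right side), so the curve is F = 0. Differentiating each term of F:
  d/dx[-x^2/49] = -2x/49
  d/dx[y^2/4] = y·y'/2
  d/dx[-5] = 0

Collecting, the y'-free part is the partial derivative in x and the y' coefficient is the partial derivative in y:
  ∂F/∂x = -2x/49
  ∂F/∂y = y/2

so d/dx[F(x, y(x))] = ∂F/∂x + (∂F/∂y)·y' = 0. Rearranging,
  dy/dx = -(∂F/∂x)/(∂F/∂y) = -(-2x/49)/(y/2) = 4x/(49y)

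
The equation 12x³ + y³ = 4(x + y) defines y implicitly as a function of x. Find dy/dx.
Differentiate the relation implicitly: treat y = y(x) and apply the chain rule, so every y-derivative picks up a y' = dy/dx factor.

With everything moved to the left-hand side, differentiate term by term:
  d/dx[12x^3] = 36x^2
  d/dx[-4x] = -4
  d/dx[y^3] = 3y^2·y'
  d/dx[-4y] = -4·y'

Separating the contributions that come from x directly and those that come through y:
  without y':      36x^2 - 4
  multiplying y':  3y^2 - 4

so (36x^2 - 4) + (3y^2 - 4)·y' = 0, and therefore
  dy/dx = -(36x^2 - 4)/(3y^2 - 4) = 4(1 - 9x^2)/(3y^2 - 4)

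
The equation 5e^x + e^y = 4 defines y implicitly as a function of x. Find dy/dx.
Take d/dx of both sides. Since y is implicitly a function of x, the chain rule attaches a y' = dy/dx factor whenever we differentiate through y.

Set F(x, y) = (left side) − (right side), so the curve is F = 0. Differentiating each term of F:
  d/dx[5e^(x)] = 5e^(x)
  d/dx[e^(y)] = y'·e^(y)
  d/dx[-4] = 0

Collecting, the y'-free part is the partial derivative in x and the y' coefficient is the partial derivative in y:
  ∂F/∂x = 5e^(x)
  ∂F/∂y = e^(y)

so d/dx[F(x, y(x))] = ∂F/∂x + (∂F/∂y)·y' = 0. Rearranging,
  dy/dx = -(∂F/∂x)/(∂F/∂y) = -(5e^(x))/(e^(y)) = -5e^(x - y)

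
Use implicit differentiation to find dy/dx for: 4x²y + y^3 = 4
Take d/dx of both sides. Since y is implicitly a function of x, the chain rule attaches a y' = dy/dx factor whenever we differentiate through y.

Set F(x, y) = (left side) − (right side), so the curve is F = 0. Differentiating each term of F:
  d/dx[4x^2y] = 4x^2·y' + 8xy
  d/dx[y^3] = 3y^2·y'
  d/dx[-4] = 0

Collecting, the y'-free part is the partial derivative in x and the y' coefficient is the partial derivative in y:
  ∂F/∂x = 8xy
  ∂F/∂y = 4x^2 + 3y^2

so d/dx[F(x, y(x))] = ∂F/∂x + (∂F/∂y)·y' = 0. Rearranging,
  dy/dx = -(∂F/∂x)/(∂F/∂y) = -(8xy)/(4x^2 + 3y^2) = -8xy/(4x^2 + 3y^2)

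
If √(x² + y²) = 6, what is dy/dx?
Differentiate the relation implicitly: treat y = y(x) and apply the chain rule, so every y-derivative picks up a y' = dy/dx factor.

With everything moved to the left-hand side, differentiate term by term:
  d/dx[√(x^2 + y^2)] = (x + y·y')/√(x^2 + y^2)
  d/dx[-6] = 0

Separating the contributions that come from x directly and those that come through y:
  without y':      x/√(x^2 + y^2)
  multiplying y':  y/√(x^2 + y^2)

so (x/√(x^2 + y^2)) + (y/√(x^2 + y^2))·y' = 0, and therefore
  dy/dx = -(x/√(x^2 + y^2))/(y/√(x^2 + y^2)) = -x/y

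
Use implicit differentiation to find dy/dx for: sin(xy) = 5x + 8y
Differentiate the relation implicitly: treat y = y(x) and apply the chain rule, so every y-derivative picks up a y' = dy/dx factor.

With everything moved to the left-hand side, differentiate term by term:
  d/dx[-5x] = -5
  d/dx[-8y] = -8·y'
  d/dx[sin(xy)] = (x·y' + y)·cos(xy)

Separating the contributions that come from x directly and those that come through y:
  without y':      y·cos(xy) - 5
  multiplying y':  x·cos(xy) - 8

so (y·cos(xy) - 5) + (x·cos(xy) - 8)·y' = 0, and therefore
  dy/dx = -(y·cos(xy) - 5)/(x·cos(xy) - 8) = (-y·cos(xy) + 5)/(x·cos(xy) - 8)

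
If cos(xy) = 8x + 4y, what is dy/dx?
Differentiate both sides with respect to x, treating y as y(x). By the chain rule, any term containing y contributes a factor of y' = dy/dx when we differentiate it.

Move every term to one side and write the relation as F(x, y) = 0. Term by term,
  d/dx[-8x] = -8
  d/dx[-4y] = -4·y'
  d/dx[cos(xy)] = -(x·y' + y)·sin(xy)

The pieces without y' make up ∂F/∂x and the coefficient of y' is ∂F/∂y:
  ∂F/∂x = -y·sin(xy) - 8,
  ∂F/∂y = -x·sin(xy) - 4.

Since d/dx[F] = ∂F/∂x + (∂F/∂y)·y' = 0, solve for y':
  (∂F/∂y)·y' = -∂F/∂x
  dy/dx = -(∂F/∂x)/(∂F/∂y) = -(-y·sin(xy) - 8)/(-x·sin(xy) - 4) = -(y·sin(xy) + 8)/(x·sin(xy) + 4)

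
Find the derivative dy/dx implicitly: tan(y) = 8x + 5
Take d/dx of both sides. Since y is implicitly a function of x, the chain rule attaches a y' = dy/dx factor whenever we differentiate through y.

Set F(x, y) = (left side) − (right side), so the curve is F = 0. Differentiating each term of F:
  d/dx[-8x] = -8
  d/dx[tan(y)] = y'(tan(y)^2 + 1)
  d/dx[-5] = 0

Collecting, the y'-free part is the partial derivative in x and the y' coefficient is the partial derivative in y:
  ∂F/∂x = -8
  ∂F/∂y = tan(y)^2 + 1

so d/dx[F(x, y(x))] = ∂F/∂x + (∂F/∂y)·y' = 0. Rearranging,
  dy/dx = -(∂F/∂x)/(∂F/∂y) = -(-8)/(tan(y)^2 + 1) = 8cos(y)^2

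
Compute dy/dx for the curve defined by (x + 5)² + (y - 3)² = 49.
Differentiate both sides with respect to x, treating y as y(x). By the chain rule, any term containing y contributes a factor of y' = dy/dx when we differentiate it.

Move every term to one side and write the relation as F(x, y) = 0. Term by term,
  d/dx[(x + 5)^2] = 2x + 10
  d/dx[(y - 3)^2] = 2·y'(y - 3)
  d/dx[-49] = 0

The pieces without y' make up ∂F/∂x and the coefficient of y' is ∂F/∂y:
  ∂F/∂x = 2x + 10,
  ∂F/∂y = 2y - 6.

Since d/dx[F] = ∂F/∂x + (∂F/∂y)·y' = 0, solve for y':
  (∂F/∂y)·y' = -∂F/∂x
  dy/dx = -(∂F/∂x)/(∂F/∂y) = -(2x + 10)/(2y - 6) = (-x - 5)/(y - 3)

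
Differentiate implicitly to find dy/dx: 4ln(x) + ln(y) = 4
Differentiate both sides with respect to x, treating y as y(x). By the chain rule, any term containing y contributes a factor of y' = dy/dx when we differentiate it.

Move every term to one side and write the relation as F(x, y) = 0. Term by term,
  d/dx[4ln(x)] = 4/x
  d/dx[ln(y)] = y'/y
  d/dx[-4] = 0

The pieces without y' make up ∂F/∂x and the coefficient of y' is ∂F/∂y:
  ∂F/∂x = 4/x,
  ∂F/∂y = 1/y.

Since d/dx[F] = ∂F/∂x + (∂F/∂y)·y' = 0, solve for y':
  (∂F/∂y)·y' = -∂F/∂x
  dy/dx = -(∂F/∂x)/(∂F/∂y) = -(4/x)/(1/y) = -4y/x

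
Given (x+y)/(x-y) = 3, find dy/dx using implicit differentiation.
Differentiate both sides with respect to x, treating y as y(x). By the chain rule, any term containing y contributes a factor of y' = dy/dx when we differentiate it.

Move every term to one side and write the relation as F(x, y) = 0. Term by term,
  d/dx[(x + y)/(x - y)] = (y' + 1)/(x - y) + (x + y)(y' - 1)/(x - y)^2
  d/dx[-3] = 0

The pieces without y' make up ∂F/∂x and the coefficient of y' is ∂F/∂y:
  ∂F/∂x = 1/(x - y) - (x + y)/(x - y)^2,
  ∂F/∂y = 1/(x - y) + (x + y)/(x - y)^2.

Since d/dx[F] = ∂F/∂x + (∂F/∂y)·y' = 0, solve for y':
  (∂F/∂y)·y' = -∂F/∂x
  dy/dx = -(∂F/∂x)/(∂F/∂y) = -(1/(x - y) - (x + y)/(x - y)^2)/(1/(x - y) + (x + y)/(x - y)^2)
        = -(-2y/(x - y)^2)/(2x/(x - y)^2) = y/x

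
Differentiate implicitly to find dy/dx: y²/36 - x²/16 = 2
Differentiate both sides with respect to x, treating y as y(x). By the chain rule, any term containing y contributes a factor of y' = dy/dx when we differentiate it.

Move every term to one side and write the relation as F(x, y) = 0. Term by term,
  d/dx[-x^2/16] = -x/8
  d/dx[y^2/36] = y·y'/18
  d/dx[-2] = 0

The pieces without y' make up ∂F/∂x and the coefficient of y' is ∂F/∂y:
  ∂F/∂x = -x/8,
  ∂F/∂y = y/18.

Since d/dx[F] = ∂F/∂x + (∂F/∂y)·y' = 0, solve for y':
  (∂F/∂y)·y' = -∂F/∂x
  dy/dx = -(∂F/∂x)/(∂F/∂y) = -(-x/8)/(y/18) = 9x/(4y)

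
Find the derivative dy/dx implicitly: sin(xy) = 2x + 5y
Take d/dx of both sides. Since y is implicitly a function of x, the chain rule attaches a y' = dy/dx factor whenever we differentiate through y.

Set F(x, y) = (left side) − (right side), so the curve is F = 0. Differentiating each term of F:
  d/dx[-2x] = -2
  d/dx[-5y] = -5·y'
  d/dx[sin(xy)] = (x·y' + y)·cos(xy)

Collecting, the y'-free part is the partial derivative in x and the y' coefficient is the partial derivative in y:
  ∂F/∂x = y·cos(xy) - 2
  ∂F/∂y = x·cos(xy) - 5

so d/dx[F(x, y(x))] = ∂F/∂x + (∂F/∂y)·y' = 0. Rearranging,
  dy/dx = -(∂F/∂x)/(∂F/∂y) = -(y·cos(xy) - 2)/(x·cos(xy) - 5) = (-y·cos(xy) + 2)/(x·cos(xy) - 5)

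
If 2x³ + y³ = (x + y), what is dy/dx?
Apply d/dx to both sides, remembering that y depends on x. Each occurrence of y therefore brings in a y' = dy/dx via the chain rule.

With F(x, y) equal to the left-hand side minus the right, differentiate F term by term:
  d/dx[2x^3] = 6x^2
  d/dx[-x] = -1
  d/dx[y^3] = 3y^2·y'
  d/dx[-y] = -y'
Adding these up, d/dx[F] = 0 becomes
  (6x^2 - 1) + (3y^2 - 1)·y' = 0,
so isolating y',
  dy/dx = -(6x^2 - 1)/(3y^2 - 1) = (1 - 6x^2)/(3y^2 - 1)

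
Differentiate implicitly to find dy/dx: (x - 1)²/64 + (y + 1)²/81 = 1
Apply d/dx to both sides, remembering that y depends on x. Each occurrence of y therefore brings in a y' = dy/dx via the chain rule.

With F(x, y) equal to the left-hand side minus the right, differentiate F term by term:
  d/dx[(x - 1)^2/64] = x/32 - 1/32
  d/dx[(y + 1)^2/81] = 2·y'(y + 1)/81
  d/dx[-1] = 0
Adding these up, d/dx[F] = 0 becomes
  (x/32 - 1/32) + (2y/81 + 2/81)·y' = 0,
so isolating y',
  dy/dx = -(x/32 - 1/32)/(2y/81 + 2/81)
        = -((x - 1)/32)/(2(y + 1)/81) = 81(1 - x)/(64(y + 1))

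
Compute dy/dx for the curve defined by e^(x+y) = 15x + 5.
Differentiate both sides with respect to x, treating y as y(x). By the chain rule, any term containing y contributes a factor of y' = dy/dx when we differentiate it.

Move every term to one side and write the relation as F(x, y) = 0. Term by term,
  d/dx[-15x] = -15
  d/dx[e^(x + y)] = (y' + 1)·e^(x + y)
  d/dx[-5] = 0

The pieces without y' make up ∂F/∂x and the coefficient of y' is ∂F/∂y:
  ∂F/∂x = e^(x + y) - 15,
  ∂F/∂y = e^(x + y).

Since d/dx[F] = ∂F/∂x + (∂F/∂y)·y' = 0, solve for y':
  (∂F/∂y)·y' = -∂F/∂x
  dy/dx = -(∂F/∂x)/(∂F/∂y) = -(e^(x + y) - 15)/(e^(x + y)) = 15e^(-x - y) - 1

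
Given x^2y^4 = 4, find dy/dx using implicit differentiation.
Differentiate both sides with respect to x, treating y as y(x). By the chain rule, any term containing y contributes a factor of y' = dy/dx when we differentiate it.

Move every term to one side and write the relation as F(x, y) = 0. Term by term,
  d/dx[x^2y^4] = 4x^2y^3·y' + 2xy^4
  d/dx[-4] = 0

The pieces without y' make up ∂F/∂x and the coefficient of y' is ∂F/∂y:
  ∂F/∂x = 2xy^4,
  ∂F/∂y = 4x^2y^3.

Since d/dx[F] = ∂F/∂x + (∂F/∂y)·y' = 0, solve for y':
  (∂F/∂y)·y' = -∂F/∂x
  dy/dx = -(∂F/∂x)/(∂F/∂y) = -(2xy^4)/(4x^2y^3) = -y/(2x)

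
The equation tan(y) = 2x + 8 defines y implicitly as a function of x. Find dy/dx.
Differentiate the relation implicitly: treat y = y(x) and apply the chain rule, so every y-derivative picks up a y' = dy/dx factor.

With everything moved to the left-hand side, differentiate term by term:
  d/dx[-2x] = -2
  d/dx[tan(y)] = y'(tan(y)^2 + 1)
  d/dx[-8] = 0

Separating the contributions that come from x directly and those that come through y:
  without y':      -2
  multiplying y':  tan(y)^2 + 1

so (-2) + (tan(y)^2 + 1)·y' = 0, and therefore
  dy/dx = -(-2)/(tan(y)^2 + 1) = 2cos(y)^2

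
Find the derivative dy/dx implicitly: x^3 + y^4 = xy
Take d/dx of both sides. Since y is implicitly a function of x, the chain rule attaches a y' = dy/dx factor whenever we differentiate through y.

Set F(x, y) = (left side) − (right side), so the curve is F = 0. Differentiating each term of F:
  d/dx[x^3] = 3x^2
  d/dx[-xy] = -x·y' - y
  d/dx[y^4] = 4y^3·y'

Collecting, the y'-free part is the partial derivative in x and the y' coefficient is the partial derivative in y:
  ∂F/∂x = 3x^2 - y
  ∂F/∂y = -x + 4y^3

so d/dx[F(x, y(x))] = ∂F/∂x + (∂F/∂y)·y' = 0. Rearranging,
  dy/dx = -(∂F/∂x)/(∂F/∂y) = -(3x^2 - y)/(-x + 4y^3) = (3x^2 - y)/(x - 4y^3)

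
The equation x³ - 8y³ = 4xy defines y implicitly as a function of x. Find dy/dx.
Take d/dx of both sides. Since y is implicitly a function of x, the chain rule attaches a y' = dy/dx factor whenever we differentiate through y.

Set F(x, y) = (left side) − (right side), so the curve is F = 0. Differentiating each term of F:
  d/dx[x^3] = 3x^2
  d/dx[-4xy] = -4x·y' - 4y
  d/dx[-8y^3] = -24y^2·y'

Collecting, the y'-free part is the partial derivative in x and the y' coefficient is the partial derivative in y:
  ∂F/∂x = 3x^2 - 4y
  ∂F/∂y = -4x - 24y^2

so d/dx[F(x, y(x))] = ∂F/∂x + (∂F/∂y)·y' = 0. Rearranging,
  dy/dx = -(∂F/∂x)/(∂F/∂y) = -(3x^2 - 4y)/(-4x - 24y^2) = (3x^2/4 - y)/(x + 6y^2)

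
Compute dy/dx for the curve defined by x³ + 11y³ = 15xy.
Apply d/dx to both sides, remembering that y depends on x. Each occurrence of y therefore brings in a y' = dy/dx via the chain rule.

With F(x, y) equal to the left-hand side minus the right, differentiate F term by term:
  d/dx[x^3] = 3x^2
  d/dx[-15xy] = -15x·y' - 15y
  d/dx[11y^3] = 33y^2·y'
Adding these up, d/dx[F] = 0 becomes
  (3x^2 - 15y) + (-15x + 33y^2)·y' = 0,
so isolating y',
  dy/dx = -(3x^2 - 15y)/(-15x + 33y^2) = (x^2 - 5y)/(5x - 11y^2)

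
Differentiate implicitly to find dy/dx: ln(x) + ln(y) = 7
Apply d/dx to both sides, remembering that y depends on x. Each occurrence of y therefore brings in a y' = dy/dx via the chain rule.

With F(x, y) equal to the left-hand side minus the right, differentiate F term by term:
  d/dx[ln(x)] = 1/x
  d/dx[ln(y)] = y'/y
  d/dx[-7] = 0
Adding these up, d/dx[F] = 0 becomes
  (1/x) + (1/y)·y' = 0,
so isolating y',
  dy/dx = -(1/x)/(1/y) = -y/x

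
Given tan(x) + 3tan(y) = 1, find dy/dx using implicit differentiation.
Apply d/dx to both sides, remembering that y depends on x. Each occurrence of y therefore brings in a y' = dy/dx via the chain rule.

With F(x, y) equal to the left-hand side minus the right, differentiate F term by term:
  d/dx[tan(x)] = tan(x)^2 + 1
  d/dx[3tan(y)] = 3·y'(tan(y)^2 + 1)
  d/dx[-1] = 0
Adding these up, d/dx[F] = 0 becomes
  (tan(x)^2 + 1) + (3tan(y)^2 + 3)·y' = 0,
so isolating y',
  dy/dx = -(tan(x)^2 + 1)/(3tan(y)^2 + 3) = -cos(y)^2/(3cos(x)^2)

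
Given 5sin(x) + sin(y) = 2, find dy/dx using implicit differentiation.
Take d/dx of both sides. Since y is implicitly a function of x, the chain rule attaches a y' = dy/dx factor whenever we differentiate through y.

Set F(x, y) = (left side) − (right side), so the curve is F = 0. Differentiating each term of F:
  d/dx[5sin(x)] = 5cos(x)
  d/dx[sin(y)] = y'·cos(y)
  d/dx[-2] = 0

Collecting, the y'-free part is the partial derivative in x and the y' coefficient is the partial derivative in y:
  ∂F/∂x = 5cos(x)
  ∂F/∂y = cos(y)

so d/dx[F(x, y(x))] = ∂F/∂x + (∂F/∂y)·y' = 0. Rearranging,
  dy/dx = -(∂F/∂x)/(∂F/∂y) = -(5cos(x))/(cos(y)) = -5cos(x)/cos(y)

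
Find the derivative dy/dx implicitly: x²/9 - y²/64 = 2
Differentiate both sides with respect to x, treating y as y(x). By the chain rule, any term containing y contributes a factor of y' = dy/dx when we differentiate it.

Move every term to one side and write the relation as F(x, y) = 0. Term by term,
  d/dx[x^2/9] = 2x/9
  d/dx[-y^2/64] = -y·y'/32
  d/dx[-2] = 0

The pieces without y' make up ∂F/∂x and the coefficient of y' is ∂F/∂y:
  ∂F/∂x = 2x/9,
  ∂F/∂y = -y/32.

Since d/dx[F] = ∂F/∂x + (∂F/∂y)·y' = 0, solve for y':
  (∂F/∂y)·y' = -∂F/∂x
  dy/dx = -(∂F/∂x)/(∂F/∂y) = -(2x/9)/(-y/32) = 64x/(9y)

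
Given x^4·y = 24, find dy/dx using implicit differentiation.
Differentiate both sides with respect to x, treating y as y(x). By the chain rule, any term containing y contributes a factor of y' = dy/dx when we differentiate it.

Move every term to one side and write the relation as F(x, y) = 0. Term by term,
  d/dx[x^4y] = x^4·y' + 4x^3y
  d/dx[-24] = 0

The pieces without y' make up ∂F/∂x and the coefficient of y' is ∂F/∂y:
  ∂F/∂x = 4x^3y,
  ∂F/∂y = x^4.

Since d/dx[F] = ∂F/∂x + (∂F/∂y)·y' = 0, solve for y':
  (∂F/∂y)·y' = -∂F/∂x
  dy/dx = -(∂F/∂x)/(∂F/∂y) = -(4x^3y)/(x^4) = -4y/x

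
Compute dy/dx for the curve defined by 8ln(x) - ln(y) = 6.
Differentiate the relation implicitly: treat y = y(x) and apply the chain rule, so every y-derivative picks up a y' = dy/dx factor.

With everything moved to the left-hand side, differentiate term by term:
  d/dx[8ln(x)] = 8/x
  d/dx[-ln(y)] = -y'/y
  d/dx[-6] = 0

Separating the contributions that come from x directly and those that come through y:
  without y':      8/x
  multiplying y':  -1/y

so (8/x) + (-1/y)·y' = 0, and therefore
  dy/dx = -(8/x)/(-1/y) = 8y/x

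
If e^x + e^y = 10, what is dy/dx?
Apply d/dx to both sides, remembering that y depends on x. Each occurrence of y therefore brings in a y' = dy/dx via the chain rule.

With F(x, y) equal to the left-hand side minus the right, differentiate F term by term:
  d/dx[e^(x)] = e^(x)
  d/dx[e^(y)] = y'·e^(y)
  d/dx[-10] = 0
Adding these up, d/dx[F] = 0 becomes
  (e^(x)) + (e^(y))·y' = 0,
so isolating y',
  dy/dx = -(e^(x))/(e^(y)) = -e^(x - y)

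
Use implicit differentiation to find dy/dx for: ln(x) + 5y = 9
Take d/dx of both sides. Since y is implicitly a function of x, the chain rule attaches a y' = dy/dx factor whenever we differentiate through y.

Set F(x, y) = (left side) − (right side), so the curve is F = 0. Differentiating each term of F:
  d/dx[5y] = 5·y'
  d/dx[ln(x)] = 1/x
  d/dx[-9] = 0

Collecting, the y'-free part is the partial derivative in x and the y' coefficient is the partial derivative in y:
  ∂F/∂x = 1/x
  ∂F/∂y = 5

so d/dx[F(x, y(x))] = ∂F/∂x + (∂F/∂y)·y' = 0. Rearranging,
  dy/dx = -(∂F/∂x)/(∂F/∂y) = -(1/x)/(5) = -1/(5x)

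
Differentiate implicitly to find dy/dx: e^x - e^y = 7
Differentiate both sides with respect to x, treating y as y(x). By the chain rule, any term containing y contributes a factor of y' = dy/dx when we differentiate it.

Move every term to one side and write the relation as F(x, y) = 0. Term by term,
  d/dx[e^(x)] = e^(x)
  d/dx[-e^(y)] = -y'·e^(y)
  d/dx[-7] = 0

The pieces without y' make up ∂F/∂x and the coefficient of y' is ∂F/∂y:
  ∂F/∂x = e^(x),
  ∂F/∂y = -e^(y).

Since d/dx[F] = ∂F/∂x + (∂F/∂y)·y' = 0, solve for y':
  (∂F/∂y)·y' = -∂F/∂x
  dy/dx = -(∂F/∂x)/(∂F/∂y) = -(e^(x))/(-e^(y)) = e^(x - y)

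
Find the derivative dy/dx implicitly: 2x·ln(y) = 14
Apply d/dx to both sides, remembering that y depends on x. Each occurrence of y therefore brings in a y' = dy/dx via the chain rule.

With F(x, y) equal to the left-hand side minus the right, differentiate F term by term:
  d/dx[2x·ln(y)] = 2x·y'/y + 2ln(y)
  d/dx[-14] = 0
Adding these up, d/dx[F] = 0 becomes
  (2ln(y)) + (2x/y)·y' = 0,
so isolating y',
  dy/dx = -(2ln(y))/(2x/y) = -y·ln(y)/x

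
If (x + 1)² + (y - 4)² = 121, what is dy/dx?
Differentiate both sides with respect to x, treating y as y(x). By the chain rule, any term containing y contributes a factor of y' = dy/dx when we differentiate it.

Move every term to one side and write the relation as F(x, y) = 0. Term by term,
  d/dx[(x + 1)^2] = 2x + 2
  d/dx[(y - 4)^2] = 2·y'(y - 4)
  d/dx[-121] = 0

The pieces without y' make up ∂F/∂x and the coefficient of y' is ∂F/∂y:
  ∂F/∂x = 2x + 2,
  ∂F/∂y = 2y - 8.

Since d/dx[F] = ∂F/∂x + (∂F/∂y)·y' = 0, solve for y':
  (∂F/∂y)·y' = -∂F/∂x
  dy/dx = -(∂F/∂x)/(∂F/∂y) = -(2x + 2)/(2y - 8) = (-x - 1)/(y - 4)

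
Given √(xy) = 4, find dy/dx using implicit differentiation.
Apply d/dx to both sides, remembering that y depends on x. Each occurrence of y therefore brings in a y' = dy/dx via the chain rule.

With F(x, y) equal to the left-hand side minus the right, differentiate F term by term:
  d/dx[√(xy)] = √(xy)(x·y'/2 + y/2)/(xy)
  d/dx[-4] = 0
Adding these up, d/dx[F] = 0 becomes
  (√(xy)/(2x)) + (√(xy)/(2y))·y' = 0,
so isolating y',
  dy/dx = -(√(xy)/(2x))/(√(xy)/(2y)) = -y/x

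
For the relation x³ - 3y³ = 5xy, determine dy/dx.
Differentiate the relation implicitly: treat y = y(x) and apply the chain rule, so every y-derivative picks up a y' = dy/dx factor.

With everything moved to the left-hand side, differentiate term by term:
  d/dx[x^3] = 3x^2
  d/dx[-5xy] = -5x·y' - 5y
  d/dx[-3y^3] = -9y^2·y'

Separating the contributions that come from x directly and those that come through y:
  without y':      3x^2 - 5y
  multiplying y':  -5x - 9y^2

so (3x^2 - 5y) + (-5x - 9y^2)·y' = 0, and therefore
  dy/dx = -(3x^2 - 5y)/(-5x - 9y^2) = (3x^2 - 5y)/(5x + 9y^2)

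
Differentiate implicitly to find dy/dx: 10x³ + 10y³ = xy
Apply d/dx to both sides, remembering that y depends on x. Each occurrence of y therefore brings in a y' = dy/dx via the chain rule.

With F(x, y) equal to the left-hand side minus the right, differentiate F term by term:
  d/dx[10x^3] = 30x^2
  d/dx[-xy] = -x·y' - y
  d/dx[10y^3] = 30y^2·y'
Adding these up, d/dx[F] = 0 becomes
  (30x^2 - y) + (-x + 30y^2)·y' = 0,
so isolating y',
  dy/dx = -(30x^2 - y)/(-x + 30y^2) = (30x^2 - y)/(x - 30y^2)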